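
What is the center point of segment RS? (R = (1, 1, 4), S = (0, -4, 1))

M = ((x₁+x₂)/2, (y₁+y₂)/2, (z₁+z₂)/2)
  = ((1 + 0)/2, (1 - 4)/2, (4 + 1)/2)
  = (1/2, -3/2, 5/2)
  = (0.5, -1.5, 2.5)

(0.5, -1.5, 2.5)


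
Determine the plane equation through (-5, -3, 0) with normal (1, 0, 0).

The plane through P with normal n = (a, b, c) satisfies n·(r - P) = 0,
i.e. ax + by + cz = a·x₀ + b·y₀ + c·z₀.
d = 1·(-5) + 0·(-3) + 0·0
  = -5 + 0 + 0
  = -5
Equation: x = -5

x = -5


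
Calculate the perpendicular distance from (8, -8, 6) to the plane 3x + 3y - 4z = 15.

distance = |a·x₀ + b·y₀ + c·z₀ - d| / √(a² + b² + c²)
  = |3·8 + 3·(-8) + (-4)·6 - 15| / √(3² + 3² + (-4)²)
  = |24 - 24 - 24 - 15| / √(9 + 9 + 16)
  = |-39| / √34
  = 39 / 5.831
  ≈ 6.688

6.688


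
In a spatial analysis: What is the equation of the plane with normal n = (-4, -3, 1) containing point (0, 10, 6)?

The plane through P with normal n = (a, b, c) satisfies n·(r - P) = 0,
i.e. ax + by + cz = a·x₀ + b·y₀ + c·z₀.
d = (-4)·0 + (-3)·10 + 1·6
  = 0 - 30 + 6
  = -24
Equation: -4x - 3y + z = -24

-4x - 3y + z = -24


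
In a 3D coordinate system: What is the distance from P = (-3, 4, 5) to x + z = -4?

distance = |a·x₀ + b·y₀ + c·z₀ - d| / √(a² + b² + c²)
  = |1·(-3) + 0·4 + 1·5 - (-4)| / √(1² + 0² + 1²)
  = |-3 + 0 + 5 + 4| / √(1 + 0 + 1)
  = |6| / √2
  = 6 / 1.414
  ≈ 4.243

4.243


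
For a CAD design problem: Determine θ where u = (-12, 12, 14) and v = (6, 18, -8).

u·v = (-12)·6 + 12·18 + 14·(-8) = -72 + 216 - 112 = 32
|u| = √((-12)² + 12² + 14²) = √484 ≈ 22
|v| = √(6² + 18² + (-8)²) = √424 ≈ 20.59
cos θ = (u·v)/(|u||v|) = 32/(22·20.59) ≈ 0.07064
θ = arccos(0.07064) ≈ 85.95°

85.95°


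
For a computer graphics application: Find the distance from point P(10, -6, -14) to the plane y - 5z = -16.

distance = |a·x₀ + b·y₀ + c·z₀ - d| / √(a² + b² + c²)
  = |0·10 + 1·(-6) + (-5)·(-14) - (-16)| / √(0² + 1² + (-5)²)
  = |0 - 6 + 70 + 16| / √(0 + 1 + 25)
  = |80| / √26
  = 80 / 5.099
  ≈ 15.69

15.69


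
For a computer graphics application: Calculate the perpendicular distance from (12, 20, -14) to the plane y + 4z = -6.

distance = |a·x₀ + b·y₀ + c·z₀ - d| / √(a² + b² + c²)
  = |0·12 + 1·20 + 4·(-14) - (-6)| / √(0² + 1² + 4²)
  = |0 + 20 - 56 + 6| / √(0 + 1 + 16)
  = |-30| / √17
  = 30 / 4.123
  ≈ 7.276

7.276


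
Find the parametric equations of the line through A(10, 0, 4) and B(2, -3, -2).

Direction vector d = B - A = (2 - 10, -3 + 0, -2 - 4) = (-8, -3, -6)
Parametric form r = A + t·d:
x = 10 - 8t, y = 0 - 3t, z = 4 - 6t

x = 10 - 8t, y = 0 - 3t, z = 4 - 6t


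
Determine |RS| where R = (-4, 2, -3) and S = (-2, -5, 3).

d = √[(x₂-x₁)² + (y₂-y₁)² + (z₂-z₁)²]
  = √[2² + (-7)² + 6²]
  = √[4 + 49 + 36]
  = √89
  ≈ 9.434

9.434


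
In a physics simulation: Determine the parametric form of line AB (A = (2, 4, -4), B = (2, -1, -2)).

Direction vector d = B - A = (2 - 2, -1 - 4, -2 + 4) = (0, -5, 2)
Parametric form r = A + t·d:
x = 2, y = 4 - 5t, z = -4 + 2t

x = 2, y = 4 - 5t, z = -4 + 2t


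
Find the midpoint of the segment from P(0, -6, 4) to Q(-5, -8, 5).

M = ((x₁+x₂)/2, (y₁+y₂)/2, (z₁+z₂)/2)
  = ((0 - 5)/2, (-6 - 8)/2, (4 + 5)/2)
  = (-5/2, -14/2, 9/2)
  = (-2.5, -7, 4.5)

(-2.5, -7, 4.5)


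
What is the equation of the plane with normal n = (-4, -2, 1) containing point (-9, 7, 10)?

The plane through P with normal n = (a, b, c) satisfies n·(r - P) = 0,
i.e. ax + by + cz = a·x₀ + b·y₀ + c·z₀.
d = (-4)·(-9) + (-2)·7 + 1·10
  = 36 - 14 + 10
  = 32
Equation: -4x - 2y + z = 32

-4x - 2y + z = 32


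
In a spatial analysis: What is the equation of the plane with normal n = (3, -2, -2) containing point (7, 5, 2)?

The plane through P with normal n = (a, b, c) satisfies n·(r - P) = 0,
i.e. ax + by + cz = a·x₀ + b·y₀ + c·z₀.
d = 3·7 + (-2)·5 + (-2)·2
  = 21 - 10 - 4
  = 7
Equation: 3x - 2y - 2z = 7

3x - 2y - 2z = 7


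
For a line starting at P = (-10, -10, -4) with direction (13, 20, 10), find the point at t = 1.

P(t) = P + t·d
  = (-10 + 13·1, -10 + 20·1, -4 + 10·1)
  = (-10 + 13, -10 + 20, -4 + 10)
  = (3, 10, 6)

(3, 10, 6)


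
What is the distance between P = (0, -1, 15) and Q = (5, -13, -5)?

d = √[(x₂-x₁)² + (y₂-y₁)² + (z₂-z₁)²]
  = √[5² + (-12)² + (-20)²]
  = √[25 + 144 + 400]
  = √569
  ≈ 23.85

23.85


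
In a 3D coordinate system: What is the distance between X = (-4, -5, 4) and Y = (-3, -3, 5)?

d = √[(x₂-x₁)² + (y₂-y₁)² + (z₂-z₁)²]
  = √[1² + 2² + 1²]
  = √[1 + 4 + 1]
  = √6
  ≈ 2.449

2.449


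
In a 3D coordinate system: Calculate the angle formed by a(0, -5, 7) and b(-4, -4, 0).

a·b = 0·(-4) + (-5)·(-4) + 7·0 = 0 + 20 + 0 = 20
|a| = √(0² + (-5)² + 7²) = √74 ≈ 8.602
|b| = √((-4)² + (-4)² + 0²) = √32 ≈ 5.657
cos θ = (a·b)/(|a||b|) = 20/(8.602·5.657) ≈ 0.411
θ = arccos(0.411) ≈ 65.73°

65.73°


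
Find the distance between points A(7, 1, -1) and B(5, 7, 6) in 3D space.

d = √[(x₂-x₁)² + (y₂-y₁)² + (z₂-z₁)²]
  = √[(-2)² + 6² + 7²]
  = √[4 + 36 + 49]
  = √89
  ≈ 9.434

9.434


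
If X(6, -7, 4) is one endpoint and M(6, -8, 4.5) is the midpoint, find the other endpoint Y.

Y = 2M - X
  = (2·6 - 6, 2·(-8) - (-7), 2·4.5 - 4)
  = (12 - 6, -16 + 7, 9 - 4)
  = (6, -9, 5)

(6, -9, 5)


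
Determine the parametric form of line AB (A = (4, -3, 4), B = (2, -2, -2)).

Direction vector d = B - A = (2 - 4, -2 + 3, -2 - 4) = (-2, 1, -6)
Parametric form r = A + t·d:
x = 4 - 2t, y = -3 + t, z = 4 - 6t

x = 4 - 2t, y = -3 + t, z = 4 - 6t


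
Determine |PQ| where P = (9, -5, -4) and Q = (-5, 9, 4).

d = √[(x₂-x₁)² + (y₂-y₁)² + (z₂-z₁)²]
  = √[(-14)² + 14² + 8²]
  = √[196 + 196 + 64]
  = √456
  ≈ 21.35

21.35


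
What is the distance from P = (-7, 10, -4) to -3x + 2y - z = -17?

distance = |a·x₀ + b·y₀ + c·z₀ - d| / √(a² + b² + c²)
  = |(-3)·(-7) + 2·10 + (-1)·(-4) - (-17)| / √((-3)² + 2² + (-1)²)
  = |21 + 20 + 4 + 17| / √(9 + 4 + 1)
  = |62| / √14
  = 62 / 3.742
  ≈ 16.57

16.57


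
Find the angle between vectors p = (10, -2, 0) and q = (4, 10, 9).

p·q = 10·4 + (-2)·10 + 0·9 = 40 - 20 + 0 = 20
|p| = √(10² + (-2)² + 0²) = √104 ≈ 10.2
|q| = √(4² + 10² + 9²) = √197 ≈ 14.04
cos θ = (p·q)/(|p||q|) = 20/(10.2·14.04) ≈ 0.1397
θ = arccos(0.1397) ≈ 81.97°

81.97°


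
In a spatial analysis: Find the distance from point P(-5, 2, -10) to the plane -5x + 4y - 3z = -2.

distance = |a·x₀ + b·y₀ + c·z₀ - d| / √(a² + b² + c²)
  = |(-5)·(-5) + 4·2 + (-3)·(-10) - (-2)| / √((-5)² + 4² + (-3)²)
  = |25 + 8 + 30 + 2| / √(25 + 16 + 9)
  = |65| / √50
  = 65 / 7.071
  ≈ 9.192

9.192


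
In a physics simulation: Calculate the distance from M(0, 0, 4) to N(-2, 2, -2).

d = √[(x₂-x₁)² + (y₂-y₁)² + (z₂-z₁)²]
  = √[(-2)² + 2² + (-6)²]
  = √[4 + 4 + 36]
  = √44
  ≈ 6.633

6.633


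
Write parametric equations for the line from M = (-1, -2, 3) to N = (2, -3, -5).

Direction vector d = N - M = (2 + 1, -3 + 2, -5 - 3) = (3, -1, -8)
Parametric form r = M + t·d:
x = -1 + 3t, y = -2 - t, z = 3 - 8t

x = -1 + 3t, y = -2 - t, z = 3 - 8t


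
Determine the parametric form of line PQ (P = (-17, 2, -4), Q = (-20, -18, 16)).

Direction vector d = Q - P = (-20 + 17, -18 - 2, 16 + 4) = (-3, -20, 20)
Parametric form r = P + t·d:
x = -17 - 3t, y = 2 - 20t, z = -4 + 20t

x = -17 - 3t, y = 2 - 20t, z = -4 + 20t


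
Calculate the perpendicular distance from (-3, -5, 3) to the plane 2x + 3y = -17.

distance = |a·x₀ + b·y₀ + c·z₀ - d| / √(a² + b² + c²)
  = |2·(-3) + 3·(-5) + 0·3 - (-17)| / √(2² + 3² + 0²)
  = |-6 - 15 + 0 + 17| / √(4 + 9 + 0)
  = |-4| / √13
  = 4 / 3.606
  ≈ 1.109

1.109


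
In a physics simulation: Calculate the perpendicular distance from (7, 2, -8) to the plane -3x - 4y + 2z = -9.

distance = |a·x₀ + b·y₀ + c·z₀ - d| / √(a² + b² + c²)
  = |(-3)·7 + (-4)·2 + 2·(-8) - (-9)| / √((-3)² + (-4)² + 2²)
  = |-21 - 8 - 16 + 9| / √(9 + 16 + 4)
  = |-36| / √29
  = 36 / 5.385
  ≈ 6.685

6.685


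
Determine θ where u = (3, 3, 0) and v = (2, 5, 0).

u·v = 3·2 + 3·5 + 0·0 = 6 + 15 + 0 = 21
|u| = √(3² + 3² + 0²) = √18 ≈ 4.243
|v| = √(2² + 5² + 0²) = √29 ≈ 5.385
cos θ = (u·v)/(|u||v|) = 21/(4.243·5.385) ≈ 0.9191
θ = arccos(0.9191) ≈ 23.2°

23.2°


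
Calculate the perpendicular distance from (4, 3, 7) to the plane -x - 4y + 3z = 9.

distance = |a·x₀ + b·y₀ + c·z₀ - d| / √(a² + b² + c²)
  = |(-1)·4 + (-4)·3 + 3·7 - 9| / √((-1)² + (-4)² + 3²)
  = |-4 - 12 + 21 - 9| / √(1 + 16 + 9)
  = |-4| / √26
  = 4 / 5.099
  ≈ 0.7845

0.7845


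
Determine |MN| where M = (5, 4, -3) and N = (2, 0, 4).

d = √[(x₂-x₁)² + (y₂-y₁)² + (z₂-z₁)²]
  = √[(-3)² + (-4)² + 7²]
  = √[9 + 16 + 49]
  = √74
  ≈ 8.602

8.602


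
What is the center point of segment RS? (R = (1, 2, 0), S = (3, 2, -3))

M = ((x₁+x₂)/2, (y₁+y₂)/2, (z₁+z₂)/2)
  = ((1 + 3)/2, (2 + 2)/2, (0 - 3)/2)
  = (4/2, 4/2, -3/2)
  = (2, 2, -1.5)

(2, 2, -1.5)


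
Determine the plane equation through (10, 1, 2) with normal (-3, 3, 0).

The plane through P with normal n = (a, b, c) satisfies n·(r - P) = 0,
i.e. ax + by + cz = a·x₀ + b·y₀ + c·z₀.
d = (-3)·10 + 3·1 + 0·2
  = -30 + 3 + 0
  = -27
Equation: -3x + 3y = -27

-3x + 3y = -27


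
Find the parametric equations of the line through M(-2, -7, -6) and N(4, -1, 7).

Direction vector d = N - M = (4 + 2, -1 + 7, 7 + 6) = (6, 6, 13)
Parametric form r = M + t·d:
x = -2 + 6t, y = -7 + 6t, z = -6 + 13t

x = -2 + 6t, y = -7 + 6t, z = -6 + 13t


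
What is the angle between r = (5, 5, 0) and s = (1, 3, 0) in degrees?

r·s = 5·1 + 5·3 + 0·0 = 5 + 15 + 0 = 20
|r| = √(5² + 5² + 0²) = √50 ≈ 7.071
|s| = √(1² + 3² + 0²) = √10 ≈ 3.162
cos θ = (r·s)/(|r||s|) = 20/(7.071·3.162) ≈ 0.8944
θ = arccos(0.8944) ≈ 26.57°

26.57°


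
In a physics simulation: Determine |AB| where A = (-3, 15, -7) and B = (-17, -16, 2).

d = √[(x₂-x₁)² + (y₂-y₁)² + (z₂-z₁)²]
  = √[(-14)² + (-31)² + 9²]
  = √[196 + 961 + 81]
  = √1238
  ≈ 35.19

35.19


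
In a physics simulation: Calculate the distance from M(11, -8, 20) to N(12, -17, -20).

d = √[(x₂-x₁)² + (y₂-y₁)² + (z₂-z₁)²]
  = √[1² + (-9)² + (-40)²]
  = √[1 + 81 + 1600]
  = √1682
  ≈ 41.01

41.01


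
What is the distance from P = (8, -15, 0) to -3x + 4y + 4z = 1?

distance = |a·x₀ + b·y₀ + c·z₀ - d| / √(a² + b² + c²)
  = |(-3)·8 + 4·(-15) + 4·0 - 1| / √((-3)² + 4² + 4²)
  = |-24 - 60 + 0 - 1| / √(9 + 16 + 16)
  = |-85| / √41
  = 85 / 6.403
  ≈ 13.27

13.27


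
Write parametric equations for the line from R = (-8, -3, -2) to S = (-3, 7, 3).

Direction vector d = S - R = (-3 + 8, 7 + 3, 3 + 2) = (5, 10, 5)
Parametric form r = R + t·d:
x = -8 + 5t, y = -3 + 10t, z = -2 + 5t

x = -8 + 5t, y = -3 + 10t, z = -2 + 5t


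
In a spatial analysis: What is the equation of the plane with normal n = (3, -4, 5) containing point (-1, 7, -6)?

The plane through P with normal n = (a, b, c) satisfies n·(r - P) = 0,
i.e. ax + by + cz = a·x₀ + b·y₀ + c·z₀.
d = 3·(-1) + (-4)·7 + 5·(-6)
  = -3 - 28 - 30
  = -61
Equation: 3x - 4y + 5z = -61

3x - 4y + 5z = -61


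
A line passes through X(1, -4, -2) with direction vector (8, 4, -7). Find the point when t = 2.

P(t) = X + t·d
  = (1 + 8·2, -4 + 4·2, -2 + (-7)·2)
  = (1 + 16, -4 + 8, -2 - 14)
  = (17, 4, -16)

(17, 4, -16)


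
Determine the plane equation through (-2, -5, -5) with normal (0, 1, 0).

The plane through P with normal n = (a, b, c) satisfies n·(r - P) = 0,
i.e. ax + by + cz = a·x₀ + b·y₀ + c·z₀.
d = 0·(-2) + 1·(-5) + 0·(-5)
  = 0 - 5 + 0
  = -5
Equation: y = -5

y = -5


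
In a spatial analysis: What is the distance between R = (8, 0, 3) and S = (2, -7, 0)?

d = √[(x₂-x₁)² + (y₂-y₁)² + (z₂-z₁)²]
  = √[(-6)² + (-7)² + (-3)²]
  = √[36 + 49 + 9]
  = √94
  ≈ 9.695

9.695


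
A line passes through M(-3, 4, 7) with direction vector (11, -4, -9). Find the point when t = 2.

P(t) = M + t·d
  = (-3 + 11·2, 4 + (-4)·2, 7 + (-9)·2)
  = (-3 + 22, 4 - 8, 7 - 18)
  = (19, -4, -11)

(19, -4, -11)


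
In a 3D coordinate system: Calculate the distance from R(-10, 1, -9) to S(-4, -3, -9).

d = √[(x₂-x₁)² + (y₂-y₁)² + (z₂-z₁)²]
  = √[6² + (-4)² + 0²]
  = √[36 + 16 + 0]
  = √52
  ≈ 7.211

7.211


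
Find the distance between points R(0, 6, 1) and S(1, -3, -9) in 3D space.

d = √[(x₂-x₁)² + (y₂-y₁)² + (z₂-z₁)²]
  = √[1² + (-9)² + (-10)²]
  = √[1 + 81 + 100]
  = √182
  ≈ 13.49

13.49


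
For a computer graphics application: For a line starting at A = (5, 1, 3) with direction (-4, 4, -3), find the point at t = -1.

P(t) = A + t·d
  = (5 + (-4)·(-1), 1 + 4·(-1), 3 + (-3)·(-1))
  = (5 + 4, 1 - 4, 3 + 3)
  = (9, -3, 6)

(9, -3, 6)


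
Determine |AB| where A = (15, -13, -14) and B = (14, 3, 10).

d = √[(x₂-x₁)² + (y₂-y₁)² + (z₂-z₁)²]
  = √[(-1)² + 16² + 24²]
  = √[1 + 256 + 576]
  = √833
  ≈ 28.86

28.86


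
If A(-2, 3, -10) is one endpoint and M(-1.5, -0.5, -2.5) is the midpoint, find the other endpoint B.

B = 2M - A
  = (2·(-1.5) - (-2), 2·(-0.5) - 3, 2·(-2.5) - (-10))
  = (-3 + 2, -1 - 3, -5 + 10)
  = (-1, -4, 5)

(-1, -4, 5)


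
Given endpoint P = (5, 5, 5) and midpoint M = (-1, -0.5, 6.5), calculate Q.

Q = 2M - P
  = (2·(-1) - 5, 2·(-0.5) - 5, 2·6.5 - 5)
  = (-2 - 5, -1 - 5, 13 - 5)
  = (-7, -6, 8)

(-7, -6, 8)


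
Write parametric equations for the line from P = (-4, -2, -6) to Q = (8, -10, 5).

Direction vector d = Q - P = (8 + 4, -10 + 2, 5 + 6) = (12, -8, 11)
Parametric form r = P + t·d:
x = -4 + 12t, y = -2 - 8t, z = -6 + 11t

x = -4 + 12t, y = -2 - 8t, z = -6 + 11t


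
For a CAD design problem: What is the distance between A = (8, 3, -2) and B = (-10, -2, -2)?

d = √[(x₂-x₁)² + (y₂-y₁)² + (z₂-z₁)²]
  = √[(-18)² + (-5)² + 0²]
  = √[324 + 25 + 0]
  = √349
  ≈ 18.68

18.68


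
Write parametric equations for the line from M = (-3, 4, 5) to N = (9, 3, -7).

Direction vector d = N - M = (9 + 3, 3 - 4, -7 - 5) = (12, -1, -12)
Parametric form r = M + t·d:
x = -3 + 12t, y = 4 - t, z = 5 - 12t

x = -3 + 12t, y = 4 - t, z = 5 - 12t


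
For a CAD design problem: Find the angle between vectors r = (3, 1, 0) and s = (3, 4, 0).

r·s = 3·3 + 1·4 + 0·0 = 9 + 4 + 0 = 13
|r| = √(3² + 1² + 0²) = √10 ≈ 3.162
|s| = √(3² + 4² + 0²) = √25 ≈ 5
cos θ = (r·s)/(|r||s|) = 13/(3.162·5) ≈ 0.8222
θ = arccos(0.8222) ≈ 34.7°

34.7°


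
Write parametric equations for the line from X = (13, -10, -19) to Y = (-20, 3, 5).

Direction vector d = Y - X = (-20 - 13, 3 + 10, 5 + 19) = (-33, 13, 24)
Parametric form r = X + t·d:
x = 13 - 33t, y = -10 + 13t, z = -19 + 24t

x = 13 - 33t, y = -10 + 13t, z = -19 + 24t


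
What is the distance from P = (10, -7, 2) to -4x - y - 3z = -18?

distance = |a·x₀ + b·y₀ + c·z₀ - d| / √(a² + b² + c²)
  = |(-4)·10 + (-1)·(-7) + (-3)·2 - (-18)| / √((-4)² + (-1)² + (-3)²)
  = |-40 + 7 - 6 + 18| / √(16 + 1 + 9)
  = |-21| / √26
  = 21 / 5.099
  ≈ 4.118

4.118


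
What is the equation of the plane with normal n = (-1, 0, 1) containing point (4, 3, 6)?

The plane through P with normal n = (a, b, c) satisfies n·(r - P) = 0,
i.e. ax + by + cz = a·x₀ + b·y₀ + c·z₀.
d = (-1)·4 + 0·3 + 1·6
  = -4 + 0 + 6
  = 2
Equation: -x + z = 2

-x + z = 2


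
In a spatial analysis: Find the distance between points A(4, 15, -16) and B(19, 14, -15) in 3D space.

d = √[(x₂-x₁)² + (y₂-y₁)² + (z₂-z₁)²]
  = √[15² + (-1)² + 1²]
  = √[225 + 1 + 1]
  = √227
  ≈ 15.07

15.07


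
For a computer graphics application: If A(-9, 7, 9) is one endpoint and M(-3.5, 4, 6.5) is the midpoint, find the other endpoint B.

B = 2M - A
  = (2·(-3.5) - (-9), 2·4 - 7, 2·6.5 - 9)
  = (-7 + 9, 8 - 7, 13 - 9)
  = (2, 1, 4)

(2, 1, 4)


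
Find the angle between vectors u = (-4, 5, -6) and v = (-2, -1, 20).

u·v = (-4)·(-2) + 5·(-1) + (-6)·20 = 8 - 5 - 120 = -117
|u| = √((-4)² + 5² + (-6)²) = √77 ≈ 8.775
|v| = √((-2)² + (-1)² + 20²) = √405 ≈ 20.12
cos θ = (u·v)/(|u||v|) = -117/(8.775·20.12) ≈ -0.6625
θ = arccos(-0.6625) ≈ 131.5°

131.5°


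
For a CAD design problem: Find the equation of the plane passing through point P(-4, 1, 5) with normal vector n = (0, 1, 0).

The plane through P with normal n = (a, b, c) satisfies n·(r - P) = 0,
i.e. ax + by + cz = a·x₀ + b·y₀ + c·z₀.
d = 0·(-4) + 1·1 + 0·5
  = 0 + 1 + 0
  = 1
Equation: y = 1

y = 1


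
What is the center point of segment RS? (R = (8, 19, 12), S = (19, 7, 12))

M = ((x₁+x₂)/2, (y₁+y₂)/2, (z₁+z₂)/2)
  = ((8 + 19)/2, (19 + 7)/2, (12 + 12)/2)
  = (27/2, 26/2, 24/2)
  = (13.5, 13, 12)

(13.5, 13, 12)


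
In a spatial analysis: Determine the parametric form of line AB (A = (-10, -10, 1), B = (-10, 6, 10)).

Direction vector d = B - A = (-10 + 10, 6 + 10, 10 - 1) = (0, 16, 9)
Parametric form r = A + t·d:
x = -10, y = -10 + 16t, z = 1 + 9t

x = -10, y = -10 + 16t, z = 1 + 9t


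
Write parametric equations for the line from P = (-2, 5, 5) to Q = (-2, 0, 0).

Direction vector d = Q - P = (-2 + 2, 0 - 5, 0 - 5) = (0, -5, -5)
Parametric form r = P + t·d:
x = -2, y = 5 - 5t, z = 5 - 5t

x = -2, y = 5 - 5t, z = 5 - 5t


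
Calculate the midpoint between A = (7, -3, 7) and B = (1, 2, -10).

M = ((x₁+x₂)/2, (y₁+y₂)/2, (z₁+z₂)/2)
  = ((7 + 1)/2, (-3 + 2)/2, (7 - 10)/2)
  = (8/2, -1/2, -3/2)
  = (4, -0.5, -1.5)

(4, -0.5, -1.5)


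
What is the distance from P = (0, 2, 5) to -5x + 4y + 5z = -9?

distance = |a·x₀ + b·y₀ + c·z₀ - d| / √(a² + b² + c²)
  = |(-5)·0 + 4·2 + 5·5 - (-9)| / √((-5)² + 4² + 5²)
  = |0 + 8 + 25 + 9| / √(25 + 16 + 25)
  = |42| / √66
  = 42 / 8.124
  ≈ 5.17

5.17


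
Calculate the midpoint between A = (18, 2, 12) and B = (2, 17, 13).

M = ((x₁+x₂)/2, (y₁+y₂)/2, (z₁+z₂)/2)
  = ((18 + 2)/2, (2 + 17)/2, (12 + 13)/2)
  = (20/2, 19/2, 25/2)
  = (10, 9.5, 12.5)

(10, 9.5, 12.5)


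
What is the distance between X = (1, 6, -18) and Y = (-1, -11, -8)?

d = √[(x₂-x₁)² + (y₂-y₁)² + (z₂-z₁)²]
  = √[(-2)² + (-17)² + 10²]
  = √[4 + 289 + 100]
  = √393
  ≈ 19.82

19.82


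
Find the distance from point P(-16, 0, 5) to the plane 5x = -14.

distance = |a·x₀ + b·y₀ + c·z₀ - d| / √(a² + b² + c²)
  = |5·(-16) + 0·0 + 0·5 - (-14)| / √(5² + 0² + 0²)
  = |-80 + 0 + 0 + 14| / √(25 + 0 + 0)
  = |-66| / √25
  = 66 / 5
  ≈ 13.2

13.2


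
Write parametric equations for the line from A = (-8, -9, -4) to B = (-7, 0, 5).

Direction vector d = B - A = (-7 + 8, 0 + 9, 5 + 4) = (1, 9, 9)
Parametric form r = A + t·d:
x = -8 + t, y = -9 + 9t, z = -4 + 9t

x = -8 + t, y = -9 + 9t, z = -4 + 9t


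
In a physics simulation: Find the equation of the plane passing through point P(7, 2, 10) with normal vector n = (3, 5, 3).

The plane through P with normal n = (a, b, c) satisfies n·(r - P) = 0,
i.e. ax + by + cz = a·x₀ + b·y₀ + c·z₀.
d = 3·7 + 5·2 + 3·10
  = 21 + 10 + 30
  = 61
Equation: 3x + 5y + 3z = 61

3x + 5y + 3z = 61


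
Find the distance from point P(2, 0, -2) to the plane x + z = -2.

distance = |a·x₀ + b·y₀ + c·z₀ - d| / √(a² + b² + c²)
  = |1·2 + 0·0 + 1·(-2) - (-2)| / √(1² + 0² + 1²)
  = |2 + 0 - 2 + 2| / √(1 + 0 + 1)
  = |2| / √2
  = 2 / 1.414
  ≈ 1.414

1.414


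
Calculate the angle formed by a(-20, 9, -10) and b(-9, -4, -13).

a·b = (-20)·(-9) + 9·(-4) + (-10)·(-13) = 180 - 36 + 130 = 274
|a| = √((-20)² + 9² + (-10)²) = √581 ≈ 24.1
|b| = √((-9)² + (-4)² + (-13)²) = √266 ≈ 16.31
cos θ = (a·b)/(|a||b|) = 274/(24.1·16.31) ≈ 0.697
θ = arccos(0.697) ≈ 45.81°

45.81°


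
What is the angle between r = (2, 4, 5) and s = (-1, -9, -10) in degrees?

r·s = 2·(-1) + 4·(-9) + 5·(-10) = -2 - 36 - 50 = -88
|r| = √(2² + 4² + 5²) = √45 ≈ 6.708
|s| = √((-1)² + (-9)² + (-10)²) = √182 ≈ 13.49
cos θ = (r·s)/(|r||s|) = -88/(6.708·13.49) ≈ -0.9724
θ = arccos(-0.9724) ≈ 166.5°

166.5°


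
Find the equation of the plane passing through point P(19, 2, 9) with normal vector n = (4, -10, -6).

The plane through P with normal n = (a, b, c) satisfies n·(r - P) = 0,
i.e. ax + by + cz = a·x₀ + b·y₀ + c·z₀.
d = 4·19 + (-10)·2 + (-6)·9
  = 76 - 20 - 54
  = 2
Equation: 4x - 10y - 6z = 2

4x - 10y - 6z = 2


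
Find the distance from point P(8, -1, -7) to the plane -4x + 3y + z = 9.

distance = |a·x₀ + b·y₀ + c·z₀ - d| / √(a² + b² + c²)
  = |(-4)·8 + 3·(-1) + 1·(-7) - 9| / √((-4)² + 3² + 1²)
  = |-32 - 3 - 7 - 9| / √(16 + 9 + 1)
  = |-51| / √26
  = 51 / 5.099
  ≈ 10

10


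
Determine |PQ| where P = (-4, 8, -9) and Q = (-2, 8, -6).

d = √[(x₂-x₁)² + (y₂-y₁)² + (z₂-z₁)²]
  = √[2² + 0² + 3²]
  = √[4 + 0 + 9]
  = √13
  ≈ 3.606

3.606


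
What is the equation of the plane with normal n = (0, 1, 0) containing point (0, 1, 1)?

The plane through P with normal n = (a, b, c) satisfies n·(r - P) = 0,
i.e. ax + by + cz = a·x₀ + b·y₀ + c·z₀.
d = 0·0 + 1·1 + 0·1
  = 0 + 1 + 0
  = 1
Equation: y = 1

y = 1


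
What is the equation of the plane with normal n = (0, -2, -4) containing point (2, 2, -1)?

The plane through P with normal n = (a, b, c) satisfies n·(r - P) = 0,
i.e. ax + by + cz = a·x₀ + b·y₀ + c·z₀.
d = 0·2 + (-2)·2 + (-4)·(-1)
  = 0 - 4 + 4
  = 0
Equation: -2y - 4z = 0

-2y - 4z = 0


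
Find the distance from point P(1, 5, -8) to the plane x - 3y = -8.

distance = |a·x₀ + b·y₀ + c·z₀ - d| / √(a² + b² + c²)
  = |1·1 + (-3)·5 + 0·(-8) - (-8)| / √(1² + (-3)² + 0²)
  = |1 - 15 + 0 + 8| / √(1 + 9 + 0)
  = |-6| / √10
  = 6 / 3.162
  ≈ 1.897

1.897


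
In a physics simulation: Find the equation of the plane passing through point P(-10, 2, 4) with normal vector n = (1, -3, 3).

The plane through P with normal n = (a, b, c) satisfies n·(r - P) = 0,
i.e. ax + by + cz = a·x₀ + b·y₀ + c·z₀.
d = 1·(-10) + (-3)·2 + 3·4
  = -10 - 6 + 12
  = -4
Equation: x - 3y + 3z = -4

x - 3y + 3z = -4


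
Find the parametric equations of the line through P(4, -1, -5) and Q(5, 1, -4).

Direction vector d = Q - P = (5 - 4, 1 + 1, -4 + 5) = (1, 2, 1)
Parametric form r = P + t·d:
x = 4 + t, y = -1 + 2t, z = -5 + t

x = 4 + t, y = -1 + 2t, z = -5 + t


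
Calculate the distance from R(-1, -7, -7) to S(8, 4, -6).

d = √[(x₂-x₁)² + (y₂-y₁)² + (z₂-z₁)²]
  = √[9² + 11² + 1²]
  = √[81 + 121 + 1]
  = √203
  ≈ 14.25

14.25


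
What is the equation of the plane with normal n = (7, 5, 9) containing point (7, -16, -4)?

The plane through P with normal n = (a, b, c) satisfies n·(r - P) = 0,
i.e. ax + by + cz = a·x₀ + b·y₀ + c·z₀.
d = 7·7 + 5·(-16) + 9·(-4)
  = 49 - 80 - 36
  = -67
Equation: 7x + 5y + 9z = -67

7x + 5y + 9z = -67


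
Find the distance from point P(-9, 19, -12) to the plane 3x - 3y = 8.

distance = |a·x₀ + b·y₀ + c·z₀ - d| / √(a² + b² + c²)
  = |3·(-9) + (-3)·19 + 0·(-12) - 8| / √(3² + (-3)² + 0²)
  = |-27 - 57 + 0 - 8| / √(9 + 9 + 0)
  = |-92| / √18
  = 92 / 4.243
  ≈ 21.68

21.68


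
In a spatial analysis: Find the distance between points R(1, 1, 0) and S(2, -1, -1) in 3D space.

d = √[(x₂-x₁)² + (y₂-y₁)² + (z₂-z₁)²]
  = √[1² + (-2)² + (-1)²]
  = √[1 + 4 + 1]
  = √6
  ≈ 2.449

2.449


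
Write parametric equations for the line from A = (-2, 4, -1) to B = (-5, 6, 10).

Direction vector d = B - A = (-5 + 2, 6 - 4, 10 + 1) = (-3, 2, 11)
Parametric form r = A + t·d:
x = -2 - 3t, y = 4 + 2t, z = -1 + 11t

x = -2 - 3t, y = 4 + 2t, z = -1 + 11t


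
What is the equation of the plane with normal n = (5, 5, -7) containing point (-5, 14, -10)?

The plane through P with normal n = (a, b, c) satisfies n·(r - P) = 0,
i.e. ax + by + cz = a·x₀ + b·y₀ + c·z₀.
d = 5·(-5) + 5·14 + (-7)·(-10)
  = -25 + 70 + 70
  = 115
Equation: 5x + 5y - 7z = 115

5x + 5y - 7z = 115


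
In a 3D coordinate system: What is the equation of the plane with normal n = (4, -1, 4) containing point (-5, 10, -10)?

The plane through P with normal n = (a, b, c) satisfies n·(r - P) = 0,
i.e. ax + by + cz = a·x₀ + b·y₀ + c·z₀.
d = 4·(-5) + (-1)·10 + 4·(-10)
  = -20 - 10 - 40
  = -70
Equation: 4x - y + 4z = -70

4x - y + 4z = -70


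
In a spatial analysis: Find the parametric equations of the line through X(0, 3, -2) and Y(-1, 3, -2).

Direction vector d = Y - X = (-1 + 0, 3 - 3, -2 + 2) = (-1, 0, 0)
Parametric form r = X + t·d:
x = 0 - t, y = 3, z = -2

x = 0 - t, y = 3, z = -2


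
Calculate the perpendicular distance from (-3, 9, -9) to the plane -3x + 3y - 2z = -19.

distance = |a·x₀ + b·y₀ + c·z₀ - d| / √(a² + b² + c²)
  = |(-3)·(-3) + 3·9 + (-2)·(-9) - (-19)| / √((-3)² + 3² + (-2)²)
  = |9 + 27 + 18 + 19| / √(9 + 9 + 4)
  = |73| / √22
  = 73 / 4.69
  ≈ 15.56

15.56


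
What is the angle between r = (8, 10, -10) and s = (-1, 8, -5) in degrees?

r·s = 8·(-1) + 10·8 + (-10)·(-5) = -8 + 80 + 50 = 122
|r| = √(8² + 10² + (-10)²) = √264 ≈ 16.25
|s| = √((-1)² + 8² + (-5)²) = √90 ≈ 9.487
cos θ = (r·s)/(|r||s|) = 122/(16.25·9.487) ≈ 0.7915
θ = arccos(0.7915) ≈ 37.68°

37.68°


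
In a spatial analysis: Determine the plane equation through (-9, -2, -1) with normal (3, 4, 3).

The plane through P with normal n = (a, b, c) satisfies n·(r - P) = 0,
i.e. ax + by + cz = a·x₀ + b·y₀ + c·z₀.
d = 3·(-9) + 4·(-2) + 3·(-1)
  = -27 - 8 - 3
  = -38
Equation: 3x + 4y + 3z = -38

3x + 4y + 3z = -38


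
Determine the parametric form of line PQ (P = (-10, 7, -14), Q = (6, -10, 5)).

Direction vector d = Q - P = (6 + 10, -10 - 7, 5 + 14) = (16, -17, 19)
Parametric form r = P + t·d:
x = -10 + 16t, y = 7 - 17t, z = -14 + 19t

x = -10 + 16t, y = 7 - 17t, z = -14 + 19t


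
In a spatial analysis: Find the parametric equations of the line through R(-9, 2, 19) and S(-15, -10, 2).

Direction vector d = S - R = (-15 + 9, -10 - 2, 2 - 19) = (-6, -12, -17)
Parametric form r = R + t·d:
x = -9 - 6t, y = 2 - 12t, z = 19 - 17t

x = -9 - 6t, y = 2 - 12t, z = 19 - 17t


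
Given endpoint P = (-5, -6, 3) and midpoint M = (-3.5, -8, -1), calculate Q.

Q = 2M - P
  = (2·(-3.5) - (-5), 2·(-8) - (-6), 2·(-1) - 3)
  = (-7 + 5, -16 + 6, -2 - 3)
  = (-2, -10, -5)

(-2, -10, -5)


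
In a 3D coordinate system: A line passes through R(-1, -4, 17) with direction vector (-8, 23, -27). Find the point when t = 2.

P(t) = R + t·d
  = (-1 + (-8)·2, -4 + 23·2, 17 + (-27)·2)
  = (-1 - 16, -4 + 46, 17 - 54)
  = (-17, 42, -37)

(-17, 42, -37)


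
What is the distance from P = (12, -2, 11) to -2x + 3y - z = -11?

distance = |a·x₀ + b·y₀ + c·z₀ - d| / √(a² + b² + c²)
  = |(-2)·12 + 3·(-2) + (-1)·11 - (-11)| / √((-2)² + 3² + (-1)²)
  = |-24 - 6 - 11 + 11| / √(4 + 9 + 1)
  = |-30| / √14
  = 30 / 3.742
  ≈ 8.018

8.018


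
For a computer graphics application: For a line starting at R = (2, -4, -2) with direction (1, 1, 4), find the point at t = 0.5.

P(t) = R + t·d
  = (2 + 1·0.5, -4 + 1·0.5, -2 + 4·0.5)
  = (2 + 0.5, -4 + 0.5, -2 + 2)
  = (2.5, -3.5, 0)

(2.5, -3.5, 0)


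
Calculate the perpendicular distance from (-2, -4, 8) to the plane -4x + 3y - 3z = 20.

distance = |a·x₀ + b·y₀ + c·z₀ - d| / √(a² + b² + c²)
  = |(-4)·(-2) + 3·(-4) + (-3)·8 - 20| / √((-4)² + 3² + (-3)²)
  = |8 - 12 - 24 - 20| / √(16 + 9 + 9)
  = |-48| / √34
  = 48 / 5.831
  ≈ 8.232

8.232


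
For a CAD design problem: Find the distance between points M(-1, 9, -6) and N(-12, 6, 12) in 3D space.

d = √[(x₂-x₁)² + (y₂-y₁)² + (z₂-z₁)²]
  = √[(-11)² + (-3)² + 18²]
  = √[121 + 9 + 324]
  = √454
  ≈ 21.31

21.31


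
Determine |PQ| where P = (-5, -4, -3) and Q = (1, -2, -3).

d = √[(x₂-x₁)² + (y₂-y₁)² + (z₂-z₁)²]
  = √[6² + 2² + 0²]
  = √[36 + 4 + 0]
  = √40
  ≈ 6.325

6.325


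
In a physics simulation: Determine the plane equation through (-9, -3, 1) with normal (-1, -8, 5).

The plane through P with normal n = (a, b, c) satisfies n·(r - P) = 0,
i.e. ax + by + cz = a·x₀ + b·y₀ + c·z₀.
d = (-1)·(-9) + (-8)·(-3) + 5·1
  = 9 + 24 + 5
  = 38
Equation: -x - 8y + 5z = 38

-x - 8y + 5z = 38


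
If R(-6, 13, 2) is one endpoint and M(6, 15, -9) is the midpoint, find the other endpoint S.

S = 2M - R
  = (2·6 - (-6), 2·15 - 13, 2·(-9) - 2)
  = (12 + 6, 30 - 13, -18 - 2)
  = (18, 17, -20)

(18, 17, -20)


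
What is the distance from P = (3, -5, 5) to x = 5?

distance = |a·x₀ + b·y₀ + c·z₀ - d| / √(a² + b² + c²)
  = |1·3 + 0·(-5) + 0·5 - 5| / √(1² + 0² + 0²)
  = |3 + 0 + 0 - 5| / √(1 + 0 + 0)
  = |-2| / √1
  = 2 / 1
  ≈ 2

2


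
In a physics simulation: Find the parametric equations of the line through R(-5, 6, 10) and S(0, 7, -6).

Direction vector d = S - R = (0 + 5, 7 - 6, -6 - 10) = (5, 1, -16)
Parametric form r = R + t·d:
x = -5 + 5t, y = 6 + t, z = 10 - 16t

x = -5 + 5t, y = 6 + t, z = 10 - 16t


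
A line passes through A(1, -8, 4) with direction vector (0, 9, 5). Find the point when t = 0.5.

P(t) = A + t·d
  = (1 + 0·0.5, -8 + 9·0.5, 4 + 5·0.5)
  = (1 + 0, -8 + 4.5, 4 + 2.5)
  = (1, -3.5, 6.5)

(1, -3.5, 6.5)


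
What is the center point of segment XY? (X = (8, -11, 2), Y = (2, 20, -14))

M = ((x₁+x₂)/2, (y₁+y₂)/2, (z₁+z₂)/2)
  = ((8 + 2)/2, (-11 + 20)/2, (2 - 14)/2)
  = (10/2, 9/2, -12/2)
  = (5, 4.5, -6)

(5, 4.5, -6)


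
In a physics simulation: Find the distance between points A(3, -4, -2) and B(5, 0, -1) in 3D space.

d = √[(x₂-x₁)² + (y₂-y₁)² + (z₂-z₁)²]
  = √[2² + 4² + 1²]
  = √[4 + 16 + 1]
  = √21
  ≈ 4.583

4.583


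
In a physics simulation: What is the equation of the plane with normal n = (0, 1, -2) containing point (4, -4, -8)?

The plane through P with normal n = (a, b, c) satisfies n·(r - P) = 0,
i.e. ax + by + cz = a·x₀ + b·y₀ + c·z₀.
d = 0·4 + 1·(-4) + (-2)·(-8)
  = 0 - 4 + 16
  = 12
Equation: y - 2z = 12

y - 2z = 12


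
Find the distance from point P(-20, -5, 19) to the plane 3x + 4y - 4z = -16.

distance = |a·x₀ + b·y₀ + c·z₀ - d| / √(a² + b² + c²)
  = |3·(-20) + 4·(-5) + (-4)·19 - (-16)| / √(3² + 4² + (-4)²)
  = |-60 - 20 - 76 + 16| / √(9 + 16 + 16)
  = |-140| / √41
  = 140 / 6.403
  ≈ 21.86

21.86


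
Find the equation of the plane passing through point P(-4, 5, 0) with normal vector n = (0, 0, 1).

The plane through P with normal n = (a, b, c) satisfies n·(r - P) = 0,
i.e. ax + by + cz = a·x₀ + b·y₀ + c·z₀.
d = 0·(-4) + 0·5 + 1·0
  = 0 + 0 + 0
  = 0
Equation: z = 0

z = 0


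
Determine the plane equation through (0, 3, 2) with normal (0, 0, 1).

The plane through P with normal n = (a, b, c) satisfies n·(r - P) = 0,
i.e. ax + by + cz = a·x₀ + b·y₀ + c·z₀.
d = 0·0 + 0·3 + 1·2
  = 0 + 0 + 2
  = 2
Equation: z = 2

z = 2


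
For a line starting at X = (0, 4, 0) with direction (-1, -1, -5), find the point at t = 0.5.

P(t) = X + t·d
  = (0 + (-1)·0.5, 4 + (-1)·0.5, 0 + (-5)·0.5)
  = (0 - 0.5, 4 - 0.5, 0 - 2.5)
  = (-0.5, 3.5, -2.5)

(-0.5, 3.5, -2.5)


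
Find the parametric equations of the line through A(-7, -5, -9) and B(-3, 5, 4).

Direction vector d = B - A = (-3 + 7, 5 + 5, 4 + 9) = (4, 10, 13)
Parametric form r = A + t·d:
x = -7 + 4t, y = -5 + 10t, z = -9 + 13t

x = -7 + 4t, y = -5 + 10t, z = -9 + 13t


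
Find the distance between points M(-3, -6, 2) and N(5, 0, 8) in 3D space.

d = √[(x₂-x₁)² + (y₂-y₁)² + (z₂-z₁)²]
  = √[8² + 6² + 6²]
  = √[64 + 36 + 36]
  = √136
  ≈ 11.66

11.66


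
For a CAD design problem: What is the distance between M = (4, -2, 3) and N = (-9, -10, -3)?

d = √[(x₂-x₁)² + (y₂-y₁)² + (z₂-z₁)²]
  = √[(-13)² + (-8)² + (-6)²]
  = √[169 + 64 + 36]
  = √269
  ≈ 16.4

16.4


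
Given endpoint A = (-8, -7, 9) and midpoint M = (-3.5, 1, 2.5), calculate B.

B = 2M - A
  = (2·(-3.5) - (-8), 2·1 - (-7), 2·2.5 - 9)
  = (-7 + 8, 2 + 7, 5 - 9)
  = (1, 9, -4)

(1, 9, -4)


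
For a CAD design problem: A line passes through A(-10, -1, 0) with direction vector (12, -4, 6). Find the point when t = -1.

P(t) = A + t·d
  = (-10 + 12·(-1), -1 + (-4)·(-1), 0 + 6·(-1))
  = (-10 - 12, -1 + 4, 0 - 6)
  = (-22, 3, -6)

(-22, 3, -6)


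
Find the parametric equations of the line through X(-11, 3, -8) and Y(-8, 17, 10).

Direction vector d = Y - X = (-8 + 11, 17 - 3, 10 + 8) = (3, 14, 18)
Parametric form r = X + t·d:
x = -11 + 3t, y = 3 + 14t, z = -8 + 18t

x = -11 + 3t, y = 3 + 14t, z = -8 + 18t


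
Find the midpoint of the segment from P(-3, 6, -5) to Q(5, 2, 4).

M = ((x₁+x₂)/2, (y₁+y₂)/2, (z₁+z₂)/2)
  = ((-3 + 5)/2, (6 + 2)/2, (-5 + 4)/2)
  = (2/2, 8/2, -1/2)
  = (1, 4, -0.5)

(1, 4, -0.5)


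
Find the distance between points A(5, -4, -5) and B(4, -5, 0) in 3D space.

d = √[(x₂-x₁)² + (y₂-y₁)² + (z₂-z₁)²]
  = √[(-1)² + (-1)² + 5²]
  = √[1 + 1 + 25]
  = √27
  ≈ 5.196

5.196


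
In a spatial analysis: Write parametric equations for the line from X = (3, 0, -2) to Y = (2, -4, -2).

Direction vector d = Y - X = (2 - 3, -4 + 0, -2 + 2) = (-1, -4, 0)
Parametric form r = X + t·d:
x = 3 - t, y = 0 - 4t, z = -2

x = 3 - t, y = 0 - 4t, z = -2


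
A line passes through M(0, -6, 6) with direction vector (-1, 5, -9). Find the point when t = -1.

P(t) = M + t·d
  = (0 + (-1)·(-1), -6 + 5·(-1), 6 + (-9)·(-1))
  = (0 + 1, -6 - 5, 6 + 9)
  = (1, -11, 15)

(1, -11, 15)


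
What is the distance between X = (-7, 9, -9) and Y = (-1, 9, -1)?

d = √[(x₂-x₁)² + (y₂-y₁)² + (z₂-z₁)²]
  = √[6² + 0² + 8²]
  = √[36 + 0 + 64]
  = √100
  ≈ 10

10


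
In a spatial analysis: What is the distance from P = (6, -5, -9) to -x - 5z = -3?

distance = |a·x₀ + b·y₀ + c·z₀ - d| / √(a² + b² + c²)
  = |(-1)·6 + 0·(-5) + (-5)·(-9) - (-3)| / √((-1)² + 0² + (-5)²)
  = |-6 + 0 + 45 + 3| / √(1 + 0 + 25)
  = |42| / √26
  = 42 / 5.099
  ≈ 8.237

8.237


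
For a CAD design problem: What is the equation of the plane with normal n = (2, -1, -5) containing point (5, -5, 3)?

The plane through P with normal n = (a, b, c) satisfies n·(r - P) = 0,
i.e. ax + by + cz = a·x₀ + b·y₀ + c·z₀.
d = 2·5 + (-1)·(-5) + (-5)·3
  = 10 + 5 - 15
  = 0
Equation: 2x - y - 5z = 0

2x - y - 5z = 0


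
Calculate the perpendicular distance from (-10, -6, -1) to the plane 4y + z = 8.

distance = |a·x₀ + b·y₀ + c·z₀ - d| / √(a² + b² + c²)
  = |0·(-10) + 4·(-6) + 1·(-1) - 8| / √(0² + 4² + 1²)
  = |0 - 24 - 1 - 8| / √(0 + 16 + 1)
  = |-33| / √17
  = 33 / 4.123
  ≈ 8.004

8.004


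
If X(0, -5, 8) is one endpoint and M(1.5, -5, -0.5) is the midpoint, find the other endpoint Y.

Y = 2M - X
  = (2·1.5 - 0, 2·(-5) - (-5), 2·(-0.5) - 8)
  = (3 + 0, -10 + 5, -1 - 8)
  = (3, -5, -9)

(3, -5, -9)


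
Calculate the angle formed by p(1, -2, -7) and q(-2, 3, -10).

p·q = 1·(-2) + (-2)·3 + (-7)·(-10) = -2 - 6 + 70 = 62
|p| = √(1² + (-2)² + (-7)²) = √54 ≈ 7.348
|q| = √((-2)² + 3² + (-10)²) = √113 ≈ 10.63
cos θ = (p·q)/(|p||q|) = 62/(7.348·10.63) ≈ 0.7937
θ = arccos(0.7937) ≈ 37.47°

37.47°


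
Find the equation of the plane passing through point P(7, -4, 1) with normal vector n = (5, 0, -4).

The plane through P with normal n = (a, b, c) satisfies n·(r - P) = 0,
i.e. ax + by + cz = a·x₀ + b·y₀ + c·z₀.
d = 5·7 + 0·(-4) + (-4)·1
  = 35 + 0 - 4
  = 31
Equation: 5x - 4z = 31

5x - 4z = 31


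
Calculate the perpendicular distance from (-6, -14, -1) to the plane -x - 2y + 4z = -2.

distance = |a·x₀ + b·y₀ + c·z₀ - d| / √(a² + b² + c²)
  = |(-1)·(-6) + (-2)·(-14) + 4·(-1) - (-2)| / √((-1)² + (-2)² + 4²)
  = |6 + 28 - 4 + 2| / √(1 + 4 + 16)
  = |32| / √21
  = 32 / 4.583
  ≈ 6.983

6.983


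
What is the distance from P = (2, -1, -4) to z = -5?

distance = |a·x₀ + b·y₀ + c·z₀ - d| / √(a² + b² + c²)
  = |0·2 + 0·(-1) + 1·(-4) - (-5)| / √(0² + 0² + 1²)
  = |0 + 0 - 4 + 5| / √(0 + 0 + 1)
  = |1| / √1
  = 1 / 1
  ≈ 1

1


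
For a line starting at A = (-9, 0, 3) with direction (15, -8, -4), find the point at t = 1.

P(t) = A + t·d
  = (-9 + 15·1, 0 + (-8)·1, 3 + (-4)·1)
  = (-9 + 15, 0 - 8, 3 - 4)
  = (6, -8, -1)

(6, -8, -1)


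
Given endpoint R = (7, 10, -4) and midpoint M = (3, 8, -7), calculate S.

S = 2M - R
  = (2·3 - 7, 2·8 - 10, 2·(-7) - (-4))
  = (6 - 7, 16 - 10, -14 + 4)
  = (-1, 6, -10)

(-1, 6, -10)


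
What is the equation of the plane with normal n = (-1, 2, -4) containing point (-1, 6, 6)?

The plane through P with normal n = (a, b, c) satisfies n·(r - P) = 0,
i.e. ax + by + cz = a·x₀ + b·y₀ + c·z₀.
d = (-1)·(-1) + 2·6 + (-4)·6
  = 1 + 12 - 24
  = -11
Equation: -x + 2y - 4z = -11

-x + 2y - 4z = -11


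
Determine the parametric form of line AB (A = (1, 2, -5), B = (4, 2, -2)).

Direction vector d = B - A = (4 - 1, 2 - 2, -2 + 5) = (3, 0, 3)
Parametric form r = A + t·d:
x = 1 + 3t, y = 2, z = -5 + 3t

x = 1 + 3t, y = 2, z = -5 + 3t


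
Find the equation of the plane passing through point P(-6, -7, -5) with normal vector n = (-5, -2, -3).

The plane through P with normal n = (a, b, c) satisfies n·(r - P) = 0,
i.e. ax + by + cz = a·x₀ + b·y₀ + c·z₀.
d = (-5)·(-6) + (-2)·(-7) + (-3)·(-5)
  = 30 + 14 + 15
  = 59
Equation: -5x - 2y - 3z = 59

-5x - 2y - 3z = 59


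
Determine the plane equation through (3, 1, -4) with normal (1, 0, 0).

The plane through P with normal n = (a, b, c) satisfies n·(r - P) = 0,
i.e. ax + by + cz = a·x₀ + b·y₀ + c·z₀.
d = 1·3 + 0·1 + 0·(-4)
  = 3 + 0 + 0
  = 3
Equation: x = 3

x = 3


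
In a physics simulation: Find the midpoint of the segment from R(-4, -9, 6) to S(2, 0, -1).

M = ((x₁+x₂)/2, (y₁+y₂)/2, (z₁+z₂)/2)
  = ((-4 + 2)/2, (-9 + 0)/2, (6 - 1)/2)
  = (-2/2, -9/2, 5/2)
  = (-1, -4.5, 2.5)

(-1, -4.5, 2.5)


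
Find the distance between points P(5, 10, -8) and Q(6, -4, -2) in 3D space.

d = √[(x₂-x₁)² + (y₂-y₁)² + (z₂-z₁)²]
  = √[1² + (-14)² + 6²]
  = √[1 + 196 + 36]
  = √233
  ≈ 15.26

15.26


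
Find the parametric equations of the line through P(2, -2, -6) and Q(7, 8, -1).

Direction vector d = Q - P = (7 - 2, 8 + 2, -1 + 6) = (5, 10, 5)
Parametric form r = P + t·d:
x = 2 + 5t, y = -2 + 10t, z = -6 + 5t

x = 2 + 5t, y = -2 + 10t, z = -6 + 5t


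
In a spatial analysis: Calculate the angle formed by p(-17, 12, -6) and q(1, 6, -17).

p·q = (-17)·1 + 12·6 + (-6)·(-17) = -17 + 72 + 102 = 157
|p| = √((-17)² + 12² + (-6)²) = √469 ≈ 21.66
|q| = √(1² + 6² + (-17)²) = √326 ≈ 18.06
cos θ = (p·q)/(|p||q|) = 157/(21.66·18.06) ≈ 0.4015
θ = arccos(0.4015) ≈ 66.33°

66.33°
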